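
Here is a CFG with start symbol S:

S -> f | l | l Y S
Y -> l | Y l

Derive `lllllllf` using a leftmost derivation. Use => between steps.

S=>lYS=>llS=>lllYS=>llllS=>lllllYS=>lllllYlS=>lllllllS=>lllllllf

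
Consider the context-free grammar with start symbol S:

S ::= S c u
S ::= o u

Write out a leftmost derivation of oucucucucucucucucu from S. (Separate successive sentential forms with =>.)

S => Scu   [S ::= S c u]
Scu => Scucu   [S ::= S c u]
Scucu => Scucucu   [S ::= S c u]
Scucucu => Scucucucu   [S ::= S c u]
Scucucucu => Scucucucucu   [S ::= S c u]
Scucucucucu => Scucucucucucu   [S ::= S c u]
Scucucucucucu => Scucucucucucucu   [S ::= S c u]
Scucucucucucucu => Scucucucucucucucu   [S ::= S c u]
Scucucucucucucucu => oucucucucucucucucu   [S ::= o u]

S => Scu => Scucu => Scucucu => Scucucucu => Scucucucucu => Scucucucucucu => Scucucucucucucu => Scucucucucucucucu => oucucucucucucucucu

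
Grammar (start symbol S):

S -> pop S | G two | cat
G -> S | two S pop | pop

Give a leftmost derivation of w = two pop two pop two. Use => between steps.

S => G two   [S -> G two]
G two => two S pop two   [G -> two S pop]
two S pop two => two G two pop two   [S -> G two]
two G two pop two => two pop two pop two   [G -> pop]

S => G two => two S pop two => two G two pop two => two pop two pop two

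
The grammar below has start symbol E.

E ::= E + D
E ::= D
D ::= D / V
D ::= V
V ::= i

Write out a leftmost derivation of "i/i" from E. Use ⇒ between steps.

E ⇒ D ⇒ D/V ⇒ V/V ⇒ i/V ⇒ i/i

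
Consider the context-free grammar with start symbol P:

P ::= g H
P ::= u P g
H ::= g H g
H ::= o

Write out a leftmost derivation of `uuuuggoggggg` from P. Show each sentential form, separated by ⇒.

P ⇒ uPg ⇒ uuPgg ⇒ uuuPggg ⇒ uuuuPgggg ⇒ uuuugHgggg ⇒ uuuuggHggggg ⇒ uuuuggoggggg

P ⇒ uPg   [P ::= u P g]
uPg ⇒ uuPgg   [P ::= u P g]
uuPgg ⇒ uuuPggg   [P ::= u P g]
uuuPggg ⇒ uuuuPgggg   [P ::= u P g]
uuuuPgggg ⇒ uuuugHgggg   [P ::= g H]
uuuugHgggg ⇒ uuuuggHggggg   [H ::= g H g]
uuuuggHggggg ⇒ uuuuggoggggg   [H ::= o]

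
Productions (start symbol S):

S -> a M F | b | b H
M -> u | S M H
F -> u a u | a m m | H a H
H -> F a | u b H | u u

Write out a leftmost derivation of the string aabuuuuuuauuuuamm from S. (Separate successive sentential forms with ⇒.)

S ⇒ aMF   [S -> a M F]
aMF ⇒ aSMHF   [M -> S M H]
aSMHF ⇒ aaMFMHF   [S -> a M F]
aaMFMHF ⇒ aaSMHFMHF   [M -> S M H]
aaSMHFMHF ⇒ aabHMHFMHF   [S -> b H]
aabHMHFMHF ⇒ aabuuMHFMHF   [H -> u u]
aabuuMHFMHF ⇒ aabuuuHFMHF   [M -> u]
aabuuuHFMHF ⇒ aabuuuuuFMHF   [H -> u u]
aabuuuuuFMHF ⇒ aabuuuuuuauMHF   [F -> u a u]
aabuuuuuuauMHF ⇒ aabuuuuuuauuHF   [M -> u]
aabuuuuuuauuHF ⇒ aabuuuuuuauuuuF   [H -> u u]
aabuuuuuuauuuuF ⇒ aabuuuuuuauuuuamm   [F -> a m m]

S ⇒ aMF ⇒ aSMHF ⇒ aaMFMHF ⇒ aaSMHFMHF ⇒ aabHMHFMHF ⇒ aabuuMHFMHF ⇒ aabuuuHFMHF ⇒ aabuuuuuFMHF ⇒ aabuuuuuuauMHF ⇒ aabuuuuuuauuHF ⇒ aabuuuuuuauuuuF ⇒ aabuuuuuuauuuuamm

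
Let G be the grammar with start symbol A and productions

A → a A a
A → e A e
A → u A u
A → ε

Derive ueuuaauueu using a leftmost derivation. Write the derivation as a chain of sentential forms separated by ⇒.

A ⇒ uAu   [A → u A u]
uAu ⇒ ueAeu   [A → e A e]
ueAeu ⇒ ueuAueu   [A → u A u]
ueuAueu ⇒ ueuuAuueu   [A → u A u]
ueuuAuueu ⇒ ueuuaAauueu   [A → a A a]
ueuuaAauueu ⇒ ueuuaauueu   [A → ε]

A ⇒ uAu ⇒ ueAeu ⇒ ueuAueu ⇒ ueuuAuueu ⇒ ueuuaAauueu ⇒ ueuuaauueu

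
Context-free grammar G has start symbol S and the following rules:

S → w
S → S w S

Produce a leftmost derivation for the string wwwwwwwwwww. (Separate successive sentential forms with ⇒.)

S ⇒ SwS   [S → S w S]
SwS ⇒ SwSwS   [S → S w S]
SwSwS ⇒ SwSwSwS   [S → S w S]
SwSwSwS ⇒ wwSwSwS   [S → w]
wwSwSwS ⇒ wwwwSwS   [S → w]
wwwwSwS ⇒ wwwwSwSwS   [S → S w S]
wwwwSwSwS ⇒ wwwwwwSwS   [S → w]
wwwwwwSwS ⇒ wwwwwwSwSwS   [S → S w S]
wwwwwwSwSwS ⇒ wwwwwwwwSwS   [S → w]
wwwwwwwwSwS ⇒ wwwwwwwwwwS   [S → w]
wwwwwwwwwwS ⇒ wwwwwwwwwww   [S → w]

S ⇒ SwS ⇒ SwSwS ⇒ SwSwSwS ⇒ wwSwSwS ⇒ wwwwSwS ⇒ wwwwSwSwS ⇒ wwwwwwSwS ⇒ wwwwwwSwSwS ⇒ wwwwwwwwSwS ⇒ wwwwwwwwwwS ⇒ wwwwwwwwwww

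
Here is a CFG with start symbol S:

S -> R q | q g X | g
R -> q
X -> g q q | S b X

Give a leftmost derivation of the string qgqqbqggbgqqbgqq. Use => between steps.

S => qgX   [S -> q g X]
qgX => qgSbX   [X -> S b X]
qgSbX => qgRqbX   [S -> R q]
qgRqbX => qgqqbX   [R -> q]
qgqqbX => qgqqbSbX   [X -> S b X]
qgqqbSbX => qgqqbqgXbX   [S -> q g X]
qgqqbqgXbX => qgqqbqgSbXbX   [X -> S b X]
qgqqbqgSbXbX => qgqqbqggbXbX   [S -> g]
qgqqbqggbXbX => qgqqbqggbgqqbX   [X -> g q q]
qgqqbqggbgqqbX => qgqqbqggbgqqbgqq   [X -> g q q]

S => qgX => qgSbX => qgRqbX => qgqqbX => qgqqbSbX => qgqqbqgXbX => qgqqbqgSbXbX => qgqqbqggbXbX => qgqqbqggbgqqbX => qgqqbqggbgqqbgqq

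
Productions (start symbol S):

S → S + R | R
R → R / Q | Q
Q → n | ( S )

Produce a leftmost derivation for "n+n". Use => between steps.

S => S+R => R+R => Q+R => n+R => n+Q => n+n

S => S+R   [S → S + R]
S+R => R+R   [S → R]
R+R => Q+R   [R → Q]
Q+R => n+R   [Q → n]
n+R => n+Q   [R → Q]
n+Q => n+n   [Q → n]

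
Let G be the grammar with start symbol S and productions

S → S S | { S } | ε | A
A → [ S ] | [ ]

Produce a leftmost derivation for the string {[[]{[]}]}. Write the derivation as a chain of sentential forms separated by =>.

S => {S} => {A} => {[S]} => {[SS]} => {[AS]} => {[[S]S]} => {[[]S]} => {[[]{S}]} => {[[]{A}]} => {[[]{[]}]}

S => {S}   [S → { S }]
{S} => {A}   [S → A]
{A} => {[S]}   [A → [ S ]]
{[S]} => {[SS]}   [S → S S]
{[SS]} => {[AS]}   [S → A]
{[AS]} => {[[S]S]}   [A → [ S ]]
{[[S]S]} => {[[]S]}   [S → ε]
{[[]S]} => {[[]{S}]}   [S → { S }]
{[[]{S}]} => {[[]{A}]}   [S → A]
{[[]{A}]} => {[[]{[]}]}   [A → [ ]]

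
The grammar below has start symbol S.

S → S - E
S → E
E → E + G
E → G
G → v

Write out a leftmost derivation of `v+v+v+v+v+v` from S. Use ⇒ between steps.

S⇒E⇒E+G⇒E+G+G⇒E+G+G+G⇒E+G+G+G+G⇒E+G+G+G+G+G⇒G+G+G+G+G+G⇒v+G+G+G+G+G⇒v+v+G+G+G+G⇒v+v+v+G+G+G⇒v+v+v+v+G+G⇒v+v+v+v+v+G⇒v+v+v+v+v+v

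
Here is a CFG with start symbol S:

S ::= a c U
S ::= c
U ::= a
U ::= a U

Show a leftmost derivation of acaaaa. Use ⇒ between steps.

S ⇒ acU ⇒ acaU ⇒ acaaU ⇒ acaaaU ⇒ acaaaa

S ⇒ acU   [S ::= a c U]
acU ⇒ acaU   [U ::= a U]
acaU ⇒ acaaU   [U ::= a U]
acaaU ⇒ acaaaU   [U ::= a U]
acaaaU ⇒ acaaaa   [U ::= a]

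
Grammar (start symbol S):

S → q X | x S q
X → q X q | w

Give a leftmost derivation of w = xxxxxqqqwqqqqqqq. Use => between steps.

S => xSq   [S → x S q]
xSq => xxSqq   [S → x S q]
xxSqq => xxxSqqq   [S → x S q]
xxxSqqq => xxxxSqqqq   [S → x S q]
xxxxSqqqq => xxxxxSqqqqq   [S → x S q]
xxxxxSqqqqq => xxxxxqXqqqqq   [S → q X]
xxxxxqXqqqqq => xxxxxqqXqqqqqq   [X → q X q]
xxxxxqqXqqqqqq => xxxxxqqqXqqqqqqq   [X → q X q]
xxxxxqqqXqqqqqqq => xxxxxqqqwqqqqqqq   [X → w]

S => xSq => xxSqq => xxxSqqq => xxxxSqqqq => xxxxxSqqqqq => xxxxxqXqqqqq => xxxxxqqXqqqqqq => xxxxxqqqXqqqqqqq => xxxxxqqqwqqqqqqq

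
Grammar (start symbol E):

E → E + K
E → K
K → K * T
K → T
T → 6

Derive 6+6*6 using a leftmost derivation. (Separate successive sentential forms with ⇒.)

E ⇒ E+K ⇒ K+K ⇒ T+K ⇒ 6+K ⇒ 6+K*T ⇒ 6+T*T ⇒ 6+6*T ⇒ 6+6*6

E ⇒ E+K   [E → E + K]
E+K ⇒ K+K   [E → K]
K+K ⇒ T+K   [K → T]
T+K ⇒ 6+K   [T → 6]
6+K ⇒ 6+K*T   [K → K * T]
6+K*T ⇒ 6+T*T   [K → T]
6+T*T ⇒ 6+6*T   [T → 6]
6+6*T ⇒ 6+6*6   [T → 6]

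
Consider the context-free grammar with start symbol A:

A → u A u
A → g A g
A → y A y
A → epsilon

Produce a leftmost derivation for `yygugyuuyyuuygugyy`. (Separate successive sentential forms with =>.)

A => yAy => yyAyy => yygAgyy => yyguAugyy => yygugAgugyy => yygugyAygugyy => yygugyuAuygugyy => yygugyuuAuuygugyy => yygugyuuyAyuuygugyy => yygugyuuyyuuygugyy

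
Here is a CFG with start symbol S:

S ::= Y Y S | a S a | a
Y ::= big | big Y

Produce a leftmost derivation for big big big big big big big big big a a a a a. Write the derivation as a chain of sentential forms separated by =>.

S => Y Y S => big Y S => big big Y S => big big big Y S => big big big big S => big big big big Y Y S => big big big big big Y S => big big big big big big Y S => big big big big big big big Y S => big big big big big big big big Y S => big big big big big big big big big S => big big big big big big big big big a S a => big big big big big big big big big a a S a a => big big big big big big big big big a a a a a

S => Y Y S   [S ::= Y Y S]
Y Y S => big Y S   [Y ::= big]
big Y S => big big Y S   [Y ::= big Y]
big big Y S => big big big Y S   [Y ::= big Y]
big big big Y S => big big big big S   [Y ::= big]
big big big big S => big big big big Y Y S   [S ::= Y Y S]
big big big big Y Y S => big big big big big Y S   [Y ::= big]
big big big big big Y S => big big big big big big Y S   [Y ::= big Y]
big big big big big big Y S => big big big big big big big Y S   [Y ::= big Y]
big big big big big big big Y S => big big big big big big big big Y S   [Y ::= big Y]
big big big big big big big big Y S => big big big big big big big big big S   [Y ::= big]
big big big big big big big big big S => big big big big big big big big big a S a   [S ::= a S a]
big big big big big big big big big a S a => big big big big big big big big big a a S a a   [S ::= a S a]
big big big big big big big big big a a S a a => big big big big big big big big big a a a a a   [S ::= a]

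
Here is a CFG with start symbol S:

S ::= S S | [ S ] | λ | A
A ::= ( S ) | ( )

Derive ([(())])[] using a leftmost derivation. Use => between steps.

S => SS   [S ::= S S]
SS => AS   [S ::= A]
AS => (S)S   [A ::= ( S )]
(S)S => ([S])S   [S ::= [ S ]]
([S])S => ([A])S   [S ::= A]
([A])S => ([(S)])S   [A ::= ( S )]
([(S)])S => ([(A)])S   [S ::= A]
([(A)])S => ([(())])S   [A ::= ( )]
([(())])S => ([(())])[S]   [S ::= [ S ]]
([(())])[S] => ([(())])[]   [S ::= λ]

S => SS => AS => (S)S => ([S])S => ([A])S => ([(S)])S => ([(A)])S => ([(())])S => ([(())])[S] => ([(())])[]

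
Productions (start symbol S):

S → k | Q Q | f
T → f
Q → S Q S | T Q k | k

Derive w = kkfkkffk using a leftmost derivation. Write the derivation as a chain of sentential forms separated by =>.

S => QQ => SQSQ => kQSQ => kSQSSQ => kkQSSQ => kkSQSSSQ => kkfQSSSQ => kkfkSSSQ => kkfkkSSQ => kkfkkfSQ => kkfkkffQ => kkfkkffk

S => QQ   [S → Q Q]
QQ => SQSQ   [Q → S Q S]
SQSQ => kQSQ   [S → k]
kQSQ => kSQSSQ   [Q → S Q S]
kSQSSQ => kkQSSQ   [S → k]
kkQSSQ => kkSQSSSQ   [Q → S Q S]
kkSQSSSQ => kkfQSSSQ   [S → f]
kkfQSSSQ => kkfkSSSQ   [Q → k]
kkfkSSSQ => kkfkkSSQ   [S → k]
kkfkkSSQ => kkfkkfSQ   [S → f]
kkfkkfSQ => kkfkkffQ   [S → f]
kkfkkffQ => kkfkkffk   [Q → k]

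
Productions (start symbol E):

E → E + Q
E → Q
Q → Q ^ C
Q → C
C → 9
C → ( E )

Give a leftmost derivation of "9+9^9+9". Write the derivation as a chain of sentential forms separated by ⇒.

E ⇒ E+Q ⇒ E+Q+Q ⇒ Q+Q+Q ⇒ C+Q+Q ⇒ 9+Q+Q ⇒ 9+Q^C+Q ⇒ 9+C^C+Q ⇒ 9+9^C+Q ⇒ 9+9^9+Q ⇒ 9+9^9+C ⇒ 9+9^9+9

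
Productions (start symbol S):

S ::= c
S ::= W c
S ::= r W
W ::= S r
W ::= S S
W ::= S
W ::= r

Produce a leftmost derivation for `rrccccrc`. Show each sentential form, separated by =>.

S=>Wc=>Src=>Wcrc=>SScrc=>WcScrc=>ScScrc=>rWcScrc=>rScScrc=>rrWcScrc=>rrScScrc=>rrccScrc=>rrccccrc

S => Wc   [S ::= W c]
Wc => Src   [W ::= S r]
Src => Wcrc   [S ::= W c]
Wcrc => SScrc   [W ::= S S]
SScrc => WcScrc   [S ::= W c]
WcScrc => ScScrc   [W ::= S]
ScScrc => rWcScrc   [S ::= r W]
rWcScrc => rScScrc   [W ::= S]
rScScrc => rrWcScrc   [S ::= r W]
rrWcScrc => rrScScrc   [W ::= S]
rrScScrc => rrccScrc   [S ::= c]
rrccScrc => rrccccrc   [S ::= c]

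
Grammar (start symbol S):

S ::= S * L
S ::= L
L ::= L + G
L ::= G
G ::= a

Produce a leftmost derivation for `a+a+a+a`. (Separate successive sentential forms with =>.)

S => L => L+G => L+G+G => L+G+G+G => G+G+G+G => a+G+G+G => a+a+G+G => a+a+a+G => a+a+a+a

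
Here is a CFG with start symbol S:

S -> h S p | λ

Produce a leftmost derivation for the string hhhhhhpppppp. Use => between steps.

S => hSp => hhSpp => hhhSppp => hhhhSpppp => hhhhhSppppp => hhhhhhSpppppp => hhhhhhpppppp

S => hSp   [S -> h S p]
hSp => hhSpp   [S -> h S p]
hhSpp => hhhSppp   [S -> h S p]
hhhSppp => hhhhSpppp   [S -> h S p]
hhhhSpppp => hhhhhSppppp   [S -> h S p]
hhhhhSppppp => hhhhhhSpppppp   [S -> h S p]
hhhhhhSpppppp => hhhhhhpppppp   [S -> λ]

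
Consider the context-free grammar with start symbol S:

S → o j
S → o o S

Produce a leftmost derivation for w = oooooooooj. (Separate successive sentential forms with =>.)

S => ooS   [S → o o S]
ooS => ooooS   [S → o o S]
ooooS => ooooooS   [S → o o S]
ooooooS => ooooooooS   [S → o o S]
ooooooooS => oooooooooj   [S → o j]

S => ooS => ooooS => ooooooS => ooooooooS => oooooooooj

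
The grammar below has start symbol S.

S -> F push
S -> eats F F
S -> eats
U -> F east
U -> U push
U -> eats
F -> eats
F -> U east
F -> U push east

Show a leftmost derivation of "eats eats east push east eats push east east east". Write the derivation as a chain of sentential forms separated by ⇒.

S ⇒ eats F F   [S -> eats F F]
eats F F ⇒ eats U push east F   [F -> U push east]
eats U push east F ⇒ eats F east push east F   [U -> F east]
eats F east push east F ⇒ eats eats east push east F   [F -> eats]
eats eats east push east F ⇒ eats eats east push east U east   [F -> U east]
eats eats east push east U east ⇒ eats eats east push east F east east   [U -> F east]
eats eats east push east F east east ⇒ eats eats east push east U push east east east   [F -> U push east]
eats eats east push east U push east east east ⇒ eats eats east push east eats push east east east   [U -> eats]

S ⇒ eats F F ⇒ eats U push east F ⇒ eats F east push east F ⇒ eats eats east push east F ⇒ eats eats east push east U east ⇒ eats eats east push east F east east ⇒ eats eats east push east U push east east east ⇒ eats eats east push east eats push east east east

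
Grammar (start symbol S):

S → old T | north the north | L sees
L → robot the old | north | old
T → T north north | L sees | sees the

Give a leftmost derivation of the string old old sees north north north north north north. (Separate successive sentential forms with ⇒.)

S ⇒ old T ⇒ old T north north ⇒ old T north north north north ⇒ old T north north north north north north ⇒ old L sees north north north north north north ⇒ old old sees north north north north north north

S ⇒ old T   [S → old T]
old T ⇒ old T north north   [T → T north north]
old T north north ⇒ old T north north north north   [T → T north north]
old T north north north north ⇒ old T north north north north north north   [T → T north north]
old T north north north north north north ⇒ old L sees north north north north north north   [T → L sees]
old L sees north north north north north north ⇒ old old sees north north north north north north   [L → old]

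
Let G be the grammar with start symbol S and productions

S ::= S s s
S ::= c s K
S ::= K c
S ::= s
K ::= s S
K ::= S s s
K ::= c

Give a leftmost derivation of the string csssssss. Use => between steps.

S=>csK=>cssS=>cssSss=>cssSssss=>csssssss

S => csK   [S ::= c s K]
csK => cssS   [K ::= s S]
cssS => cssSss   [S ::= S s s]
cssSss => cssSssss   [S ::= S s s]
cssSssss => csssssss   [S ::= s]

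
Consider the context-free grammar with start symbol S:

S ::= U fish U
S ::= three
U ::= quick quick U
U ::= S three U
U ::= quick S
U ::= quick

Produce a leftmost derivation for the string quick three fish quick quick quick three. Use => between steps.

S => U fish U => quick S fish U => quick three fish U => quick three fish quick quick U => quick three fish quick quick quick S => quick three fish quick quick quick three

S => U fish U   [S ::= U fish U]
U fish U => quick S fish U   [U ::= quick S]
quick S fish U => quick three fish U   [S ::= three]
quick three fish U => quick three fish quick quick U   [U ::= quick quick U]
quick three fish quick quick U => quick three fish quick quick quick S   [U ::= quick S]
quick three fish quick quick quick S => quick three fish quick quick quick three   [S ::= three]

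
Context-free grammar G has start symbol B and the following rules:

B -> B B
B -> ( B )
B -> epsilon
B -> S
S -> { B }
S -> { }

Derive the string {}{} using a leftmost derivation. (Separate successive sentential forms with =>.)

B=>BB=>BBB=>SBB=>{}BB=>{}BBB=>{}SBB=>{}{B}BB=>{}{}BB=>{}{}B=>{}{}

B => BB   [B -> B B]
BB => BBB   [B -> B B]
BBB => SBB   [B -> S]
SBB => {}BB   [S -> { }]
{}BB => {}BBB   [B -> B B]
{}BBB => {}SBB   [B -> S]
{}SBB => {}{B}BB   [S -> { B }]
{}{B}BB => {}{}BB   [B -> epsilon]
{}{}BB => {}{}B   [B -> epsilon]
{}{}B => {}{}   [B -> epsilon]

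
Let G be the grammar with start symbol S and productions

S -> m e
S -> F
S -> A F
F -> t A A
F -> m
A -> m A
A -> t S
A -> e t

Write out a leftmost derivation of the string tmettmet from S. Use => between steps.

S=>AF=>tSF=>tmeF=>tmetAA=>tmettSA=>tmettFA=>tmettmA=>tmettmet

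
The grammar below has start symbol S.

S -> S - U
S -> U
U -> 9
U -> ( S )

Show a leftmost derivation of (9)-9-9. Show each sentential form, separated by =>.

S => S-U   [S -> S - U]
S-U => S-U-U   [S -> S - U]
S-U-U => U-U-U   [S -> U]
U-U-U => (S)-U-U   [U -> ( S )]
(S)-U-U => (U)-U-U   [S -> U]
(U)-U-U => (9)-U-U   [U -> 9]
(9)-U-U => (9)-9-U   [U -> 9]
(9)-9-U => (9)-9-9   [U -> 9]

S => S-U => S-U-U => U-U-U => (S)-U-U => (U)-U-U => (9)-U-U => (9)-9-U => (9)-9-9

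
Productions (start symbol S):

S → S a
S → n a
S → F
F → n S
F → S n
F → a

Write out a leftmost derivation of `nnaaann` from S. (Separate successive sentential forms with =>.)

S => F   [S → F]
F => nS   [F → n S]
nS => nF   [S → F]
nF => nSn   [F → S n]
nSn => nFn   [S → F]
nFn => nSnn   [F → S n]
nSnn => nSann   [S → S a]
nSann => nSaann   [S → S a]
nSaann => nnaaann   [S → n a]

S => F => nS => nF => nSn => nFn => nSnn => nSann => nSaann => nnaaann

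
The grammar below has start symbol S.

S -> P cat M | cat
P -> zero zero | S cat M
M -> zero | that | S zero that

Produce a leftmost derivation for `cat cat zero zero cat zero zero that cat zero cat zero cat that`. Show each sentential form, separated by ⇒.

S ⇒ P cat M ⇒ S cat M cat M ⇒ P cat M cat M cat M ⇒ S cat M cat M cat M cat M ⇒ cat cat M cat M cat M cat M ⇒ cat cat S zero that cat M cat M cat M ⇒ cat cat P cat M zero that cat M cat M cat M ⇒ cat cat zero zero cat M zero that cat M cat M cat M ⇒ cat cat zero zero cat zero zero that cat M cat M cat M ⇒ cat cat zero zero cat zero zero that cat zero cat M cat M ⇒ cat cat zero zero cat zero zero that cat zero cat zero cat M ⇒ cat cat zero zero cat zero zero that cat zero cat zero cat that

S ⇒ P cat M   [S -> P cat M]
P cat M ⇒ S cat M cat M   [P -> S cat M]
S cat M cat M ⇒ P cat M cat M cat M   [S -> P cat M]
P cat M cat M cat M ⇒ S cat M cat M cat M cat M   [P -> S cat M]
S cat M cat M cat M cat M ⇒ cat cat M cat M cat M cat M   [S -> cat]
cat cat M cat M cat M cat M ⇒ cat cat S zero that cat M cat M cat M   [M -> S zero that]
cat cat S zero that cat M cat M cat M ⇒ cat cat P cat M zero that cat M cat M cat M   [S -> P cat M]
cat cat P cat M zero that cat M cat M cat M ⇒ cat cat zero zero cat M zero that cat M cat M cat M   [P -> zero zero]
cat cat zero zero cat M zero that cat M cat M cat M ⇒ cat cat zero zero cat zero zero that cat M cat M cat M   [M -> zero]
cat cat zero zero cat zero zero that cat M cat M cat M ⇒ cat cat zero zero cat zero zero that cat zero cat M cat M   [M -> zero]
cat cat zero zero cat zero zero that cat zero cat M cat M ⇒ cat cat zero zero cat zero zero that cat zero cat zero cat M   [M -> zero]
cat cat zero zero cat zero zero that cat zero cat zero cat M ⇒ cat cat zero zero cat zero zero that cat zero cat zero cat that   [M -> that]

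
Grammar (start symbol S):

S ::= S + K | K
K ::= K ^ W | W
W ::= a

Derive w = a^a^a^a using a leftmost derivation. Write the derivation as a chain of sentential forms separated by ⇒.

S ⇒ K   [S ::= K]
K ⇒ K^W   [K ::= K ^ W]
K^W ⇒ K^W^W   [K ::= K ^ W]
K^W^W ⇒ K^W^W^W   [K ::= K ^ W]
K^W^W^W ⇒ W^W^W^W   [K ::= W]
W^W^W^W ⇒ a^W^W^W   [W ::= a]
a^W^W^W ⇒ a^a^W^W   [W ::= a]
a^a^W^W ⇒ a^a^a^W   [W ::= a]
a^a^a^W ⇒ a^a^a^a   [W ::= a]

S⇒K⇒K^W⇒K^W^W⇒K^W^W^W⇒W^W^W^W⇒a^W^W^W⇒a^a^W^W⇒a^a^a^W⇒a^a^a^a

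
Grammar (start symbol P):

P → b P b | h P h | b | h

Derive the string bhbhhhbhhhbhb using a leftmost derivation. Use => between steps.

P => bPb => bhPhb => bhbPbhb => bhbhPhbhb => bhbhhPhhbhb => bhbhhhPhhhbhb => bhbhhhbhhhbhb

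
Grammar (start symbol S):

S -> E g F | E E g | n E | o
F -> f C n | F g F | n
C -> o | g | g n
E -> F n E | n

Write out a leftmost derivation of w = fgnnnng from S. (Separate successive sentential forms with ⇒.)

S⇒EEg⇒FnEEg⇒fCnnEEg⇒fgnnEEg⇒fgnnnEg⇒fgnnnng

S ⇒ EEg   [S -> E E g]
EEg ⇒ FnEEg   [E -> F n E]
FnEEg ⇒ fCnnEEg   [F -> f C n]
fCnnEEg ⇒ fgnnEEg   [C -> g]
fgnnEEg ⇒ fgnnnEg   [E -> n]
fgnnnEg ⇒ fgnnnng   [E -> n]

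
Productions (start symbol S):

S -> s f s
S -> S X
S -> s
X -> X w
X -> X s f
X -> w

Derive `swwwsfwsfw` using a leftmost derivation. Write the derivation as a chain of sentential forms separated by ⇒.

S⇒SX⇒SXX⇒sXX⇒sXsfX⇒sXwsfX⇒sXsfwsfX⇒sXwsfwsfX⇒sXwwsfwsfX⇒swwwsfwsfX⇒swwwsfwsfw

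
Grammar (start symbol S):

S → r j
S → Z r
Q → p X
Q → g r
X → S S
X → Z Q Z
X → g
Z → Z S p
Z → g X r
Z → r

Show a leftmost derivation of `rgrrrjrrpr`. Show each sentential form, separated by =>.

S => Zr => ZSpr => rSpr => rZrpr => rgXrrpr => rgSSrrpr => rgZrSrrpr => rgrrSrrpr => rgrrrjrrpr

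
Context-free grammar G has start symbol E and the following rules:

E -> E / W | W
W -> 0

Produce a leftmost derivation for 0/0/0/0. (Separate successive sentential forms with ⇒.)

E ⇒ E/W ⇒ E/W/W ⇒ E/W/W/W ⇒ W/W/W/W ⇒ 0/W/W/W ⇒ 0/0/W/W ⇒ 0/0/0/W ⇒ 0/0/0/0

E ⇒ E/W   [E -> E / W]
E/W ⇒ E/W/W   [E -> E / W]
E/W/W ⇒ E/W/W/W   [E -> E / W]
E/W/W/W ⇒ W/W/W/W   [E -> W]
W/W/W/W ⇒ 0/W/W/W   [W -> 0]
0/W/W/W ⇒ 0/0/W/W   [W -> 0]
0/0/W/W ⇒ 0/0/0/W   [W -> 0]
0/0/0/W ⇒ 0/0/0/0   [W -> 0]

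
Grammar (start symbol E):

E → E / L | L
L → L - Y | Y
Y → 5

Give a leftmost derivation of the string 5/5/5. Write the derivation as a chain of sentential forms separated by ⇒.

E⇒E/L⇒E/L/L⇒L/L/L⇒Y/L/L⇒5/L/L⇒5/Y/L⇒5/5/L⇒5/5/Y⇒5/5/5

E ⇒ E/L   [E → E / L]
E/L ⇒ E/L/L   [E → E / L]
E/L/L ⇒ L/L/L   [E → L]
L/L/L ⇒ Y/L/L   [L → Y]
Y/L/L ⇒ 5/L/L   [Y → 5]
5/L/L ⇒ 5/Y/L   [L → Y]
5/Y/L ⇒ 5/5/L   [Y → 5]
5/5/L ⇒ 5/5/Y   [L → Y]
5/5/Y ⇒ 5/5/5   [Y → 5]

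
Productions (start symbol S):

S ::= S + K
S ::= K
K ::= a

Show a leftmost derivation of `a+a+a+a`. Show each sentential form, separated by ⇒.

S ⇒ S+K ⇒ S+K+K ⇒ S+K+K+K ⇒ K+K+K+K ⇒ a+K+K+K ⇒ a+a+K+K ⇒ a+a+a+K ⇒ a+a+a+a

S ⇒ S+K   [S ::= S + K]
S+K ⇒ S+K+K   [S ::= S + K]
S+K+K ⇒ S+K+K+K   [S ::= S + K]
S+K+K+K ⇒ K+K+K+K   [S ::= K]
K+K+K+K ⇒ a+K+K+K   [K ::= a]
a+K+K+K ⇒ a+a+K+K   [K ::= a]
a+a+K+K ⇒ a+a+a+K   [K ::= a]
a+a+a+K ⇒ a+a+a+a   [K ::= a]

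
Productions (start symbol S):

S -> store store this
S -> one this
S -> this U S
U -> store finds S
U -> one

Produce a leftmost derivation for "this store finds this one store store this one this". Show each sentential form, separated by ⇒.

S ⇒ this U S ⇒ this store finds S S ⇒ this store finds this U S S ⇒ this store finds this one S S ⇒ this store finds this one store store this S ⇒ this store finds this one store store this one this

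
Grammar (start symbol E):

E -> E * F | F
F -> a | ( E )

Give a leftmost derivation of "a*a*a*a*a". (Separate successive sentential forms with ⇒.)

E ⇒ E*F ⇒ E*F*F ⇒ E*F*F*F ⇒ E*F*F*F*F ⇒ F*F*F*F*F ⇒ a*F*F*F*F ⇒ a*a*F*F*F ⇒ a*a*a*F*F ⇒ a*a*a*a*F ⇒ a*a*a*a*a

E ⇒ E*F   [E -> E * F]
E*F ⇒ E*F*F   [E -> E * F]
E*F*F ⇒ E*F*F*F   [E -> E * F]
E*F*F*F ⇒ E*F*F*F*F   [E -> E * F]
E*F*F*F*F ⇒ F*F*F*F*F   [E -> F]
F*F*F*F*F ⇒ a*F*F*F*F   [F -> a]
a*F*F*F*F ⇒ a*a*F*F*F   [F -> a]
a*a*F*F*F ⇒ a*a*a*F*F   [F -> a]
a*a*a*F*F ⇒ a*a*a*a*F   [F -> a]
a*a*a*a*F ⇒ a*a*a*a*a   [F -> a]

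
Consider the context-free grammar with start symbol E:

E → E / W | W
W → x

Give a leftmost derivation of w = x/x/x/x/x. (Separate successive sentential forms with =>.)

E=>E/W=>E/W/W=>E/W/W/W=>E/W/W/W/W=>W/W/W/W/W=>x/W/W/W/W=>x/x/W/W/W=>x/x/x/W/W=>x/x/x/x/W=>x/x/x/x/x

E => E/W   [E → E / W]
E/W => E/W/W   [E → E / W]
E/W/W => E/W/W/W   [E → E / W]
E/W/W/W => E/W/W/W/W   [E → E / W]
E/W/W/W/W => W/W/W/W/W   [E → W]
W/W/W/W/W => x/W/W/W/W   [W → x]
x/W/W/W/W => x/x/W/W/W   [W → x]
x/x/W/W/W => x/x/x/W/W   [W → x]
x/x/x/W/W => x/x/x/x/W   [W → x]
x/x/x/x/W => x/x/x/x/x   [W → x]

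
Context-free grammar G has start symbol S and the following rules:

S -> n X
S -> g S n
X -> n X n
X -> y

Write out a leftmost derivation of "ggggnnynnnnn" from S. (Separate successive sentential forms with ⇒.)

S ⇒ gSn   [S -> g S n]
gSn ⇒ ggSnn   [S -> g S n]
ggSnn ⇒ gggSnnn   [S -> g S n]
gggSnnn ⇒ ggggSnnnn   [S -> g S n]
ggggSnnnn ⇒ ggggnXnnnn   [S -> n X]
ggggnXnnnn ⇒ ggggnnXnnnnn   [X -> n X n]
ggggnnXnnnnn ⇒ ggggnnynnnnn   [X -> y]

S ⇒ gSn ⇒ ggSnn ⇒ gggSnnn ⇒ ggggSnnnn ⇒ ggggnXnnnn ⇒ ggggnnXnnnnn ⇒ ggggnnynnnnn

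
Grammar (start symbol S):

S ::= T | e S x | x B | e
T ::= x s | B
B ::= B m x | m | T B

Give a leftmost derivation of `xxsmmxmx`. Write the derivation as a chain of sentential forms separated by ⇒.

S⇒xB⇒xBmx⇒xTBmx⇒xxsBmx⇒xxsBmxmx⇒xxsmmxmx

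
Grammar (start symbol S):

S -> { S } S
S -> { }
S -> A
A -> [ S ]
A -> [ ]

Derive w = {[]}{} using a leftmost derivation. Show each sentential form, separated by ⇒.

S ⇒ {S}S ⇒ {A}S ⇒ {[]}S ⇒ {[]}{}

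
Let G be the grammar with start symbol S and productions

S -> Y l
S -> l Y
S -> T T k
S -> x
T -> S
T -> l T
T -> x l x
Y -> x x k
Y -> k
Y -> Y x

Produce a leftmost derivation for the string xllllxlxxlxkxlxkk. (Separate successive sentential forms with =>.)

S=>TTk=>STk=>xTk=>xlTk=>xllTk=>xlllTk=>xlllSk=>xlllTTkk=>xllllTTkk=>xllllSTkk=>xllllTTkTkk=>xllllxlxTkTkk=>xllllxlxxlxkTkk=>xllllxlxxlxkxlxkk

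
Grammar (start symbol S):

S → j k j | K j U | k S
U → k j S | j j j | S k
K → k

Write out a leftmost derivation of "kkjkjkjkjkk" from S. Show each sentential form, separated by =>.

S => kS   [S → k S]
kS => kKjU   [S → K j U]
kKjU => kkjU   [K → k]
kkjU => kkjSk   [U → S k]
kkjSk => kkjKjUk   [S → K j U]
kkjKjUk => kkjkjUk   [K → k]
kkjkjUk => kkjkjSkk   [U → S k]
kkjkjSkk => kkjkjkSkk   [S → k S]
kkjkjkSkk => kkjkjkjkjkk   [S → j k j]

S=>kS=>kKjU=>kkjU=>kkjSk=>kkjKjUk=>kkjkjUk=>kkjkjSkk=>kkjkjkSkk=>kkjkjkjkjkk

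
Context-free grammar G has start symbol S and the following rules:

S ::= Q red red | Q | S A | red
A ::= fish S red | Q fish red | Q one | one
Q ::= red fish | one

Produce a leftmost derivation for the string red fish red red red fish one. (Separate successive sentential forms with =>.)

S => S A => Q red red A => red fish red red A => red fish red red Q one => red fish red red red fish one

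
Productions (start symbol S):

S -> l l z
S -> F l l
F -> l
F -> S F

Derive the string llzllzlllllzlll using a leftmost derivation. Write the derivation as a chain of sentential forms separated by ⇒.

S ⇒ Fll ⇒ SFll ⇒ llzFll ⇒ llzSFll ⇒ llzFllFll ⇒ llzSFllFll ⇒ llzllzFllFll ⇒ llzllzlllFll ⇒ llzllzlllSFll ⇒ llzllzlllllzFll ⇒ llzllzlllllzlll

S ⇒ Fll   [S -> F l l]
Fll ⇒ SFll   [F -> S F]
SFll ⇒ llzFll   [S -> l l z]
llzFll ⇒ llzSFll   [F -> S F]
llzSFll ⇒ llzFllFll   [S -> F l l]
llzFllFll ⇒ llzSFllFll   [F -> S F]
llzSFllFll ⇒ llzllzFllFll   [S -> l l z]
llzllzFllFll ⇒ llzllzlllFll   [F -> l]
llzllzlllFll ⇒ llzllzlllSFll   [F -> S F]
llzllzlllSFll ⇒ llzllzlllllzFll   [S -> l l z]
llzllzlllllzFll ⇒ llzllzlllllzlll   [F -> l]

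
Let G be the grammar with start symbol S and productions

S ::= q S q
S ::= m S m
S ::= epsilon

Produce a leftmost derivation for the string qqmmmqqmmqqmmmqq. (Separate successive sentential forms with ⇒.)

S⇒qSq⇒qqSqq⇒qqmSmqq⇒qqmmSmmqq⇒qqmmmSmmmqq⇒qqmmmqSqmmmqq⇒qqmmmqqSqqmmmqq⇒qqmmmqqmSmqqmmmqq⇒qqmmmqqmmqqmmmqq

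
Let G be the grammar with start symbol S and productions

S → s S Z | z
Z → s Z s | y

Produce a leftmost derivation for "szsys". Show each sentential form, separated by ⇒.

S ⇒ sSZ   [S → s S Z]
sSZ ⇒ szZ   [S → z]
szZ ⇒ szsZs   [Z → s Z s]
szsZs ⇒ szsys   [Z → y]

S ⇒ sSZ ⇒ szZ ⇒ szsZs ⇒ szsys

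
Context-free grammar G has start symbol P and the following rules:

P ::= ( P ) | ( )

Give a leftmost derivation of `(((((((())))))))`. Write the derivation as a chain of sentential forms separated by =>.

P=>(P)=>((P))=>(((P)))=>((((P))))=>(((((P)))))=>((((((P))))))=>(((((((P)))))))=>(((((((())))))))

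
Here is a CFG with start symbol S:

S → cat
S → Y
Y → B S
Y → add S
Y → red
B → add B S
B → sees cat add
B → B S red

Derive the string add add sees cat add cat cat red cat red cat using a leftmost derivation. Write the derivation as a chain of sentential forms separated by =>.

S => Y => add S => add Y => add B S => add B S red S => add B S red S red S => add add B S S red S red S => add add sees cat add S S red S red S => add add sees cat add cat S red S red S => add add sees cat add cat cat red S red S => add add sees cat add cat cat red cat red S => add add sees cat add cat cat red cat red cat

S => Y   [S → Y]
Y => add S   [Y → add S]
add S => add Y   [S → Y]
add Y => add B S   [Y → B S]
add B S => add B S red S   [B → B S red]
add B S red S => add B S red S red S   [B → B S red]
add B S red S red S => add add B S S red S red S   [B → add B S]
add add B S S red S red S => add add sees cat add S S red S red S   [B → sees cat add]
add add sees cat add S S red S red S => add add sees cat add cat S red S red S   [S → cat]
add add sees cat add cat S red S red S => add add sees cat add cat cat red S red S   [S → cat]
add add sees cat add cat cat red S red S => add add sees cat add cat cat red cat red S   [S → cat]
add add sees cat add cat cat red cat red S => add add sees cat add cat cat red cat red cat   [S → cat]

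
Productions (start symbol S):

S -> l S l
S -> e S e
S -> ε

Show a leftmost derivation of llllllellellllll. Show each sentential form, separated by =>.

S=>lSl=>llSll=>lllSlll=>llllSllll=>lllllSlllll=>llllllSllllll=>lllllleSellllll=>llllllelSlellllll=>llllllellellllll

S => lSl   [S -> l S l]
lSl => llSll   [S -> l S l]
llSll => lllSlll   [S -> l S l]
lllSlll => llllSllll   [S -> l S l]
llllSllll => lllllSlllll   [S -> l S l]
lllllSlllll => llllllSllllll   [S -> l S l]
llllllSllllll => lllllleSellllll   [S -> e S e]
lllllleSellllll => llllllelSlellllll   [S -> l S l]
llllllelSlellllll => llllllellellllll   [S -> ε]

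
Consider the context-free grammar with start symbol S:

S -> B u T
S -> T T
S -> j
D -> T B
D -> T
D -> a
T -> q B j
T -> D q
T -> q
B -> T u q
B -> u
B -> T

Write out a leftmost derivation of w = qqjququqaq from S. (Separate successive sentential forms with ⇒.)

S⇒TT⇒DqT⇒TBqT⇒DqBqT⇒TBqBqT⇒DqBqBqT⇒TqBqBqT⇒qBjqBqBqT⇒qTjqBqBqT⇒qqjqBqBqT⇒qqjquqBqT⇒qqjququqT⇒qqjququqDq⇒qqjququqaq

S ⇒ TT   [S -> T T]
TT ⇒ DqT   [T -> D q]
DqT ⇒ TBqT   [D -> T B]
TBqT ⇒ DqBqT   [T -> D q]
DqBqT ⇒ TBqBqT   [D -> T B]
TBqBqT ⇒ DqBqBqT   [T -> D q]
DqBqBqT ⇒ TqBqBqT   [D -> T]
TqBqBqT ⇒ qBjqBqBqT   [T -> q B j]
qBjqBqBqT ⇒ qTjqBqBqT   [B -> T]
qTjqBqBqT ⇒ qqjqBqBqT   [T -> q]
qqjqBqBqT ⇒ qqjquqBqT   [B -> u]
qqjquqBqT ⇒ qqjququqT   [B -> u]
qqjququqT ⇒ qqjququqDq   [T -> D q]
qqjququqDq ⇒ qqjququqaq   [D -> a]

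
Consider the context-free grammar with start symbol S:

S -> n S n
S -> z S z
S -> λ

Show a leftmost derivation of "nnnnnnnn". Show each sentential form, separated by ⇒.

S ⇒ nSn   [S -> n S n]
nSn ⇒ nnSnn   [S -> n S n]
nnSnn ⇒ nnnSnnn   [S -> n S n]
nnnSnnn ⇒ nnnnSnnnn   [S -> n S n]
nnnnSnnnn ⇒ nnnnnnnn   [S -> λ]

S ⇒ nSn ⇒ nnSnn ⇒ nnnSnnn ⇒ nnnnSnnnn ⇒ nnnnnnnn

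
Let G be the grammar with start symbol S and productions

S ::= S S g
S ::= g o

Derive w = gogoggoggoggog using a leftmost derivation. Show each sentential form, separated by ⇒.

S ⇒ SSg   [S ::= S S g]
SSg ⇒ SSgSg   [S ::= S S g]
SSgSg ⇒ SSgSgSg   [S ::= S S g]
SSgSgSg ⇒ SSgSgSgSg   [S ::= S S g]
SSgSgSgSg ⇒ goSgSgSgSg   [S ::= g o]
goSgSgSgSg ⇒ gogogSgSgSg   [S ::= g o]
gogogSgSgSg ⇒ gogoggogSgSg   [S ::= g o]
gogoggogSgSg ⇒ gogoggoggogSg   [S ::= g o]
gogoggoggogSg ⇒ gogoggoggoggog   [S ::= g o]

S ⇒ SSg ⇒ SSgSg ⇒ SSgSgSg ⇒ SSgSgSgSg ⇒ goSgSgSgSg ⇒ gogogSgSgSg ⇒ gogoggogSgSg ⇒ gogoggoggogSg ⇒ gogoggoggoggog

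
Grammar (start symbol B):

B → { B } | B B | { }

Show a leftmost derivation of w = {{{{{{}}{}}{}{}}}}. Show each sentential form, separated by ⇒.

B ⇒ {B} ⇒ {{B}} ⇒ {{{B}}} ⇒ {{{BB}}} ⇒ {{{BBB}}} ⇒ {{{{B}BB}}} ⇒ {{{{BB}BB}}} ⇒ {{{{{B}B}BB}}} ⇒ {{{{{{}}B}BB}}} ⇒ {{{{{{}}{}}BB}}} ⇒ {{{{{{}}{}}{}B}}} ⇒ {{{{{{}}{}}{}{}}}}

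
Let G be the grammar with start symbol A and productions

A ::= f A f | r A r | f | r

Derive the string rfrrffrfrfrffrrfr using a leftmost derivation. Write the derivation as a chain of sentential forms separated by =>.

A => rAr   [A ::= r A r]
rAr => rfAfr   [A ::= f A f]
rfAfr => rfrArfr   [A ::= r A r]
rfrArfr => rfrrArrfr   [A ::= r A r]
rfrrArrfr => rfrrfAfrrfr   [A ::= f A f]
rfrrfAfrrfr => rfrrffAffrrfr   [A ::= f A f]
rfrrffAffrrfr => rfrrffrArffrrfr   [A ::= r A r]
rfrrffrArffrrfr => rfrrffrfAfrffrrfr   [A ::= f A f]
rfrrffrfAfrffrrfr => rfrrffrfrfrffrrfr   [A ::= r]

A => rAr => rfAfr => rfrArfr => rfrrArrfr => rfrrfAfrrfr => rfrrffAffrrfr => rfrrffrArffrrfr => rfrrffrfAfrffrrfr => rfrrffrfrfrffrrfr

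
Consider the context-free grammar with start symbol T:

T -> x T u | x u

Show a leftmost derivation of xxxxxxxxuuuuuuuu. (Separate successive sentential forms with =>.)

T=>xTu=>xxTuu=>xxxTuuu=>xxxxTuuuu=>xxxxxTuuuuu=>xxxxxxTuuuuuu=>xxxxxxxTuuuuuuu=>xxxxxxxxuuuuuuuu

T => xTu   [T -> x T u]
xTu => xxTuu   [T -> x T u]
xxTuu => xxxTuuu   [T -> x T u]
xxxTuuu => xxxxTuuuu   [T -> x T u]
xxxxTuuuu => xxxxxTuuuuu   [T -> x T u]
xxxxxTuuuuu => xxxxxxTuuuuuu   [T -> x T u]
xxxxxxTuuuuuu => xxxxxxxTuuuuuuu   [T -> x T u]
xxxxxxxTuuuuuuu => xxxxxxxxuuuuuuuu   [T -> x u]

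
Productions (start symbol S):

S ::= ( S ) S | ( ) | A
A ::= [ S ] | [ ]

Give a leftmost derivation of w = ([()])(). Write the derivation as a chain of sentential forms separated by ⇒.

S ⇒ (S)S   [S ::= ( S ) S]
(S)S ⇒ (A)S   [S ::= A]
(A)S ⇒ ([S])S   [A ::= [ S ]]
([S])S ⇒ ([()])S   [S ::= ( )]
([()])S ⇒ ([()])()   [S ::= ( )]

S ⇒ (S)S ⇒ (A)S ⇒ ([S])S ⇒ ([()])S ⇒ ([()])()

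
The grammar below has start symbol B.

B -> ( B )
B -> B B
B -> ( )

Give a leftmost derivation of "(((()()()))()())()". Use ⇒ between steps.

B⇒BB⇒(B)B⇒(BB)B⇒(BBB)B⇒((B)BB)B⇒(((B))BB)B⇒(((BB))BB)B⇒(((BBB))BB)B⇒(((()BB))BB)B⇒(((()()B))BB)B⇒(((()()()))BB)B⇒(((()()()))()B)B⇒(((()()()))()())B⇒(((()()()))()())()

B ⇒ BB   [B -> B B]
BB ⇒ (B)B   [B -> ( B )]
(B)B ⇒ (BB)B   [B -> B B]
(BB)B ⇒ (BBB)B   [B -> B B]
(BBB)B ⇒ ((B)BB)B   [B -> ( B )]
((B)BB)B ⇒ (((B))BB)B   [B -> ( B )]
(((B))BB)B ⇒ (((BB))BB)B   [B -> B B]
(((BB))BB)B ⇒ (((BBB))BB)B   [B -> B B]
(((BBB))BB)B ⇒ (((()BB))BB)B   [B -> ( )]
(((()BB))BB)B ⇒ (((()()B))BB)B   [B -> ( )]
(((()()B))BB)B ⇒ (((()()()))BB)B   [B -> ( )]
(((()()()))BB)B ⇒ (((()()()))()B)B   [B -> ( )]
(((()()()))()B)B ⇒ (((()()()))()())B   [B -> ( )]
(((()()()))()())B ⇒ (((()()()))()())()   [B -> ( )]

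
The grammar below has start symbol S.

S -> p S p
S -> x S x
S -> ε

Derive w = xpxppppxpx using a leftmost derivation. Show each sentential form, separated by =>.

S => xSx   [S -> x S x]
xSx => xpSpx   [S -> p S p]
xpSpx => xpxSxpx   [S -> x S x]
xpxSxpx => xpxpSpxpx   [S -> p S p]
xpxpSpxpx => xpxppSppxpx   [S -> p S p]
xpxppSppxpx => xpxppppxpx   [S -> ε]

S => xSx => xpSpx => xpxSxpx => xpxpSpxpx => xpxppSppxpx => xpxppppxpx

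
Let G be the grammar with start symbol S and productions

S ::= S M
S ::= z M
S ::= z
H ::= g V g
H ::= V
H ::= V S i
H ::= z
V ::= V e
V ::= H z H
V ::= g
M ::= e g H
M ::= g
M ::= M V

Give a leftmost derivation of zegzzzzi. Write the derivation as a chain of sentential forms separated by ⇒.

S ⇒ zM   [S ::= z M]
zM ⇒ zegH   [M ::= e g H]
zegH ⇒ zegVSi   [H ::= V S i]
zegVSi ⇒ zegHzHSi   [V ::= H z H]
zegHzHSi ⇒ zegzzHSi   [H ::= z]
zegzzHSi ⇒ zegzzzSi   [H ::= z]
zegzzzSi ⇒ zegzzzzi   [S ::= z]

S⇒zM⇒zegH⇒zegVSi⇒zegHzHSi⇒zegzzHSi⇒zegzzzSi⇒zegzzzzi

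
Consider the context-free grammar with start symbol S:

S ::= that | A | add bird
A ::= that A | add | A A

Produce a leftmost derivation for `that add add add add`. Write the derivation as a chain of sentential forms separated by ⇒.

S ⇒ A ⇒ A A ⇒ A A A ⇒ A A A A ⇒ that A A A A ⇒ that add A A A ⇒ that add add A A ⇒ that add add add A ⇒ that add add add add

S ⇒ A   [S ::= A]
A ⇒ A A   [A ::= A A]
A A ⇒ A A A   [A ::= A A]
A A A ⇒ A A A A   [A ::= A A]
A A A A ⇒ that A A A A   [A ::= that A]
that A A A A ⇒ that add A A A   [A ::= add]
that add A A A ⇒ that add add A A   [A ::= add]
that add add A A ⇒ that add add add A   [A ::= add]
that add add add A ⇒ that add add add add   [A ::= add]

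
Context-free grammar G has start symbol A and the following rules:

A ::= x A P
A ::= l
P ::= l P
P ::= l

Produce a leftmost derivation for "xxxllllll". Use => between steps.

A=>xAP=>xxAPP=>xxxAPPP=>xxxlPPP=>xxxllPP=>xxxlllP=>xxxllllP=>xxxlllllP=>xxxllllll

A => xAP   [A ::= x A P]
xAP => xxAPP   [A ::= x A P]
xxAPP => xxxAPPP   [A ::= x A P]
xxxAPPP => xxxlPPP   [A ::= l]
xxxlPPP => xxxllPP   [P ::= l]
xxxllPP => xxxlllP   [P ::= l]
xxxlllP => xxxllllP   [P ::= l P]
xxxllllP => xxxlllllP   [P ::= l P]
xxxlllllP => xxxllllll   [P ::= l]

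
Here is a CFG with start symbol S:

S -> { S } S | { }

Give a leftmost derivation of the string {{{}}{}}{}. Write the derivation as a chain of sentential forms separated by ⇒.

S ⇒ {S}S ⇒ {{S}S}S ⇒ {{{}}S}S ⇒ {{{}}{}}S ⇒ {{{}}{}}{}

S ⇒ {S}S   [S -> { S } S]
{S}S ⇒ {{S}S}S   [S -> { S } S]
{{S}S}S ⇒ {{{}}S}S   [S -> { }]
{{{}}S}S ⇒ {{{}}{}}S   [S -> { }]
{{{}}{}}S ⇒ {{{}}{}}{}   [S -> { }]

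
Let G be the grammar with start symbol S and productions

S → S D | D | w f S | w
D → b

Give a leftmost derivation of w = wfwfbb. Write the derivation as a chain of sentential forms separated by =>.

S => wfS   [S → w f S]
wfS => wfwfS   [S → w f S]
wfwfS => wfwfSD   [S → S D]
wfwfSD => wfwfDD   [S → D]
wfwfDD => wfwfbD   [D → b]
wfwfbD => wfwfbb   [D → b]

S => wfS => wfwfS => wfwfSD => wfwfDD => wfwfbD => wfwfbb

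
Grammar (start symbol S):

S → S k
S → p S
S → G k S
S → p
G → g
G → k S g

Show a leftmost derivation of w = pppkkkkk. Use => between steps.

S=>pS=>pSk=>pSkk=>pSkkk=>pSkkkk=>pSkkkkk=>ppSkkkkk=>pppkkkkk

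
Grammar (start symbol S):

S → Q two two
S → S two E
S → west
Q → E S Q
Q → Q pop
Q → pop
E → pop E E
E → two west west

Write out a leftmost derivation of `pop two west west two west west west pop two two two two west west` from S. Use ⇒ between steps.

S ⇒ S two E ⇒ Q two two two E ⇒ E S Q two two two E ⇒ pop E E S Q two two two E ⇒ pop two west west E S Q two two two E ⇒ pop two west west two west west S Q two two two E ⇒ pop two west west two west west west Q two two two E ⇒ pop two west west two west west west pop two two two E ⇒ pop two west west two west west west pop two two two two west west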